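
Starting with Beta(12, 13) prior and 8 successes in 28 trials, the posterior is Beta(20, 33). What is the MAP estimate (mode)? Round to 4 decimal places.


The mode of Beta(a, b) when a > 1 and b > 1 is (a-1)/(a+b-2)
= (20 - 1) / (20 + 33 - 2)
= 19 / 51
= 0.3725

0.3725


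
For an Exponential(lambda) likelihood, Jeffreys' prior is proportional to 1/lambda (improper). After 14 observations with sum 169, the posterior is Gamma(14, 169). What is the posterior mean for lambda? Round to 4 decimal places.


Posterior = Gamma(n, sum_x) = Gamma(14, 169)
Posterior mean = shape/rate = 14/169
= 0.0828

0.0828


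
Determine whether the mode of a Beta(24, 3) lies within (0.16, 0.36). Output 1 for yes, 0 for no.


First find the mode: (a-1)/(a+b-2) = 0.92
Is 0.92 in (0.16, 0.36)? 0

0


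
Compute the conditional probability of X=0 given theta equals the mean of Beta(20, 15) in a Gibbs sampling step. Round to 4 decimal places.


Mean of Beta(20, 15) = 0.5714
P(X=0 | theta=0.5714) = 0.4286

0.4286


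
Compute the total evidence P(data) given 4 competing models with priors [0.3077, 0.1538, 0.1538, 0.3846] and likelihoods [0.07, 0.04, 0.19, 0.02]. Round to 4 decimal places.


Marginal likelihood = sum P(model_i) * P(data|model_i)
Model 1: 0.3077 * 0.07 = 0.0215
Model 2: 0.1538 * 0.04 = 0.0062
Model 3: 0.1538 * 0.19 = 0.0292
Model 4: 0.3846 * 0.02 = 0.0077
Total = 0.0646

0.0646


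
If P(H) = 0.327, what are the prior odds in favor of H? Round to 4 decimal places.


Prior odds = P(H) / (1 - P(H))
= 0.327 / 0.673
= 0.4859

0.4859


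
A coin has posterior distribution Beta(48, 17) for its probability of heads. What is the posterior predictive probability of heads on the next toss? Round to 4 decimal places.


Posterior predictive = E[theta] = alpha/(alpha+beta)
= 48/65
= 0.7385

0.7385


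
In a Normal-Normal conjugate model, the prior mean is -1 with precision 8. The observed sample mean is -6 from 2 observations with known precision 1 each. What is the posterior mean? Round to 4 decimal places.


Posterior precision = tau0 + n*tau = 8 + 2*1 = 10
Posterior mean = (tau0*mu0 + n*tau*xbar) / posterior_precision
= (8*-1 + 2*1*-6) / 10
= -20 / 10 = -2.0

-2.0


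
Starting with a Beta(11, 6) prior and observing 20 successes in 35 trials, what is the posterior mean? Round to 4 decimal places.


Posterior parameters: alpha = 11 + 20 = 31
beta = 6 + 15 = 21
Posterior mean = alpha / (alpha + beta) = 31 / 52
= 0.5962

0.5962


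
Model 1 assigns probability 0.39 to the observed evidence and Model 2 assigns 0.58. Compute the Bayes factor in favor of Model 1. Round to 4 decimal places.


BF = P(data|M1) / P(data|M2)
= 0.39 / 0.58 = 0.6724

0.6724


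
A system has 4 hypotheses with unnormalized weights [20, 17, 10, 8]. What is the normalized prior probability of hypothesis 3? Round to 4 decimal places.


The normalized prior is the weight divided by the total.
Total weight = 55
P(H3) = 10 / 55 = 0.1818

0.1818


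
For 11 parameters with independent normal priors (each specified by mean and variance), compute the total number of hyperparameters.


A normal prior has 2 hyperparameters per parameter.
Total = 11 * 2 = 22

22


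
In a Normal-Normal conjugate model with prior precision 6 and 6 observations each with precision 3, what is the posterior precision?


Posterior precision = prior precision + n * observation precision
= 6 + 6 * 3
= 6 + 18 = 24

24


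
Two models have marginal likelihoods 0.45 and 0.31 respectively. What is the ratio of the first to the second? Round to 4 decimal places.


Evidence ratio = 0.45 / 0.31
= 1.4516

1.4516


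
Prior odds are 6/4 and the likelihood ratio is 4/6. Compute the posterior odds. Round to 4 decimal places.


Posterior odds = prior odds * likelihood ratio
= (6/4) * (4/6)
= 24 / 24
= 1.0

1.0


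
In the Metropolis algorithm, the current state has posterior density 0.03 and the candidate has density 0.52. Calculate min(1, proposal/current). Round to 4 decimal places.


Ratio = 0.52/0.03 = 17.3333
Acceptance probability = min(1, 17.3333)
= 1.0

1.0


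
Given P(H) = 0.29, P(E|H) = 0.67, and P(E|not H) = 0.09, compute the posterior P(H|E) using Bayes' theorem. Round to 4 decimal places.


By Bayes' theorem: P(H|E) = P(E|H)*P(H) / P(E)
P(E) = P(E|H)*P(H) + P(E|not H)*P(not H)
P(E) = 0.67*0.29 + 0.09*0.71 = 0.2582
P(H|E) = 0.67*0.29 / 0.2582 = 0.7525

0.7525


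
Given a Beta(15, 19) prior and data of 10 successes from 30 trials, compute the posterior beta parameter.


Number of failures = 30 - 10 = 20
Posterior beta = 19 + 20 = 39

39


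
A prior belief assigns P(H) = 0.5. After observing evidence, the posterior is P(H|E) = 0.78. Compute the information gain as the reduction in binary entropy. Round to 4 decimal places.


H(prior) = -0.5*log2(0.5) - 0.5*log2(0.5)
= 1.0
H(post) = -0.78*log2(0.78) - 0.22*log2(0.22)
= 0.7602
IG = 1.0 - 0.7602 = 0.2398

0.2398


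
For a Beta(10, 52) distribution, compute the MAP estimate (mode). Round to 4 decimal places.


MAP = mode = (a-1)/(a+b-2)
= (10-1)/(10+52-2)
= 9/60 = 0.15

0.15


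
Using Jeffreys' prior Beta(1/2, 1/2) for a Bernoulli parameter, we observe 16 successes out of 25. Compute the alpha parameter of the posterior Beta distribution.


Conjugate update: Beta(0.5 + k, 0.5 + n - k).
k = 16, n - k = 9
Posterior alpha = 0.5 + k = 0.5 + 16 = 16.5

16.5


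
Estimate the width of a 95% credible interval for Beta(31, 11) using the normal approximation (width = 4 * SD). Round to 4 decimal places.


For Beta(a,b): Var = ab/((a+b)^2(a+b+1))
Var = 0.0045, SD = 0.067
Approximate 95% CI width = 4 * 0.067 = 0.2682

0.2682


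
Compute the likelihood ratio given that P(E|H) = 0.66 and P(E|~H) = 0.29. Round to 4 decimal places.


LR = P(E|H) / P(E|~H)
= 0.66 / 0.29 = 2.2759

2.2759


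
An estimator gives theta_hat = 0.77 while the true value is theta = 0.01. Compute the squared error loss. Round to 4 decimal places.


The squared error loss is (theta_hat - theta)^2
= (0.77 - 0.01)^2
= (0.76)^2 = 0.5776

0.5776


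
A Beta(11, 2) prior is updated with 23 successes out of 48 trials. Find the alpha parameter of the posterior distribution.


In the Beta-Binomial conjugate update:
alpha_post = alpha_prior + successes
= 11 + 23
= 34

34


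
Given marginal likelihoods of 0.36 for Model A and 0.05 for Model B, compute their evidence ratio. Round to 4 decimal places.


Ratio = ML(A) / ML(B) = 0.36/0.05
= 7.2

7.2


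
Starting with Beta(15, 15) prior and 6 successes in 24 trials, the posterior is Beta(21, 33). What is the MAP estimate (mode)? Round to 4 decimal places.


The mode of Beta(a, b) when a > 1 and b > 1 is (a-1)/(a+b-2)
= (21 - 1) / (21 + 33 - 2)
= 20 / 52
= 0.3846

0.3846


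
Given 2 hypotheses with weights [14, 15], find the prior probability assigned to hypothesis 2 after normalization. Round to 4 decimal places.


To normalize, divide each weight by the sum of all weights.
Sum = 29
Prior(H2) = 15/29 = 0.5172

0.5172


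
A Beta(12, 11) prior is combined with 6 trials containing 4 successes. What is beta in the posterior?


In conjugate updating:
beta_posterior = beta_prior + (n - k)
= 11 + (6 - 4)
= 11 + 2 = 13

13


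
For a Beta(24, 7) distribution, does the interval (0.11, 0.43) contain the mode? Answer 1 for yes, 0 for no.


Mode of Beta(a,b) = (a-1)/(a+b-2)
= (24-1)/(24+7-2) = 0.7931
Check: 0.11 <= 0.7931 <= 0.43?
Result: 0

0


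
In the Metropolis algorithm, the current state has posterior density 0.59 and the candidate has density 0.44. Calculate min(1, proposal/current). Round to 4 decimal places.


Ratio = 0.44/0.59 = 0.7458
Acceptance probability = min(1, 0.7458)
= 0.7458

0.7458


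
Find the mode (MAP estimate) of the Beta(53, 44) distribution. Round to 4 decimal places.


For Beta(a,b) with a,b > 1:
Mode = (a-1)/(a+b-2) = (53-1)/(97-2)
= 52/95 = 0.5474

0.5474


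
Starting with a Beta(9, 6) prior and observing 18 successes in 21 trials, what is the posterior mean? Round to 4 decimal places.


Posterior parameters: alpha = 9 + 18 = 27
beta = 6 + 3 = 9
Posterior mean = alpha / (alpha + beta) = 27 / 36
= 0.75

0.75


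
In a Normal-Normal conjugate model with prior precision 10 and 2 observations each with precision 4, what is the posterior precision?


Posterior precision = prior precision + n * observation precision
= 10 + 2 * 4
= 10 + 8 = 18

18


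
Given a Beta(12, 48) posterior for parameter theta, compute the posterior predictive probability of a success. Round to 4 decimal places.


For a Beta-Bernoulli model, the predictive probability is the mean:
P(success) = 12/(12+48) = 12/60 = 0.2

0.2


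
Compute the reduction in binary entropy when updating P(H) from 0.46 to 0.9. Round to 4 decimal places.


H_before = -p*log2(p) - (1-p)*log2(1-p) for p=0.46: 0.9954
H_after for p=0.9: 0.469
Reduction = 0.9954 - 0.469 = 0.5264

0.5264


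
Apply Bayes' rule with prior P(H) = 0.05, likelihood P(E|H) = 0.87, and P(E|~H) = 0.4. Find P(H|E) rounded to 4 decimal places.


Step 1: Compute marginal P(E) = P(E|H)P(H) + P(E|~H)P(~H)
= 0.87*0.05 + 0.4*0.95 = 0.4235
Step 2: P(H|E) = P(E|H)P(H)/P(E) = 0.0435/0.4235
= 0.1027

0.1027


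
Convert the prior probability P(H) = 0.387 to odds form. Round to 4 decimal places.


P(not H) = 1 - 0.387 = 0.613
Odds = 0.387 / 0.613 = 0.6313

0.6313


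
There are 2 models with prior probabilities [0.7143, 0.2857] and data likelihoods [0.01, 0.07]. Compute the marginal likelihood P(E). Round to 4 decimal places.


P(E) = sum over models of P(M_i) * P(E|M_i)
= 0.7143*0.01 + 0.2857*0.07
= 0.0271

0.0271


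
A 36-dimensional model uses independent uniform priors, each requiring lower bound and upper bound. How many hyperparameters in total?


Per parameter: 2 (lower bound and upper bound).
Total = 36 * 2 = 72

72


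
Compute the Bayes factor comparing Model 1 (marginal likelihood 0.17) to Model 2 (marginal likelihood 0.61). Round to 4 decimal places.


BF12 = marginal likelihood of M1 / marginal likelihood of M2
= 0.17/0.61
= 0.2787

0.2787


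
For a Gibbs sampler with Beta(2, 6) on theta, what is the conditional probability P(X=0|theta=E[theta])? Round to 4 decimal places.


E[theta] = 2/(2+6) = 0.25
P(X=0|theta) = 1 - theta = 0.75

0.75


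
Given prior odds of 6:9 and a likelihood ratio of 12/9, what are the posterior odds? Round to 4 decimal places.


Posterior odds = prior odds * LR
Prior odds = 6/9 = 0.6667
LR = 12/9 = 1.3333
Posterior odds = 0.6667 * 1.3333 = 0.8889

0.8889


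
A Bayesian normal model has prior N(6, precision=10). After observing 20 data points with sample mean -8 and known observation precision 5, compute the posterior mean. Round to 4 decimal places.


Posterior mean = (prior_precision * prior_mean + n * data_precision * data_mean) / (prior_precision + n * data_precision)
Numerator = 10*6 + 20*5*-8 = -740
Denominator = 10 + 20*5 = 110
Posterior mean = -6.7273

-6.7273


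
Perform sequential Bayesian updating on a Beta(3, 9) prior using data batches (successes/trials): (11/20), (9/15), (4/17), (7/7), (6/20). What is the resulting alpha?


Accumulate successes: 37
Posterior alpha = prior alpha + sum of successes
= 3 + 37 = 40

40


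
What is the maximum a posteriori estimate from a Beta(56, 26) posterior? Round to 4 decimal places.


The MAP estimate equals the mode of the distribution.
Mode of Beta(a,b) = (a-1)/(a+b-2)
= 55/80
= 0.6875

0.6875


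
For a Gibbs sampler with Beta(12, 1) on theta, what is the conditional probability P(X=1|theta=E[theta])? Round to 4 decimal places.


E[theta] = 12/(12+1) = 0.9231
P(X=1|theta) = theta = 0.9231

0.9231


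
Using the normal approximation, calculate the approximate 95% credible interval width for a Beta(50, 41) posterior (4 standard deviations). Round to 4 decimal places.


Var(Beta) = 50*41/(91^2 * 92) = 0.0027
SD = 0.0519
Width ~ 4*SD = 0.2075

0.2075


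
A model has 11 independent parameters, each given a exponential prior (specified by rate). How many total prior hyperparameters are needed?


Each exponential prior needs 1 hyperparameter (rate).
Total = 1 * 11 = 11

11


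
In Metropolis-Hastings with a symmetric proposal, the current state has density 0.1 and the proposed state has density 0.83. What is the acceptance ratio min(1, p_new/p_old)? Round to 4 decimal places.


Ratio = p_new / p_old = 0.83 / 0.1 = 8.3
Acceptance = min(1, 8.3) = 1.0

1.0


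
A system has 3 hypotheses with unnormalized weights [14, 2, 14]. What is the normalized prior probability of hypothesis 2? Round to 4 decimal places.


The normalized prior is the weight divided by the total.
Total weight = 30
P(H2) = 2 / 30 = 0.0667

0.0667


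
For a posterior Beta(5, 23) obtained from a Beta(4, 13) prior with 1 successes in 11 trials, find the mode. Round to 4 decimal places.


Mode = (alpha - 1) / (alpha + beta - 2)
= 4 / 26
= 0.1538

0.1538


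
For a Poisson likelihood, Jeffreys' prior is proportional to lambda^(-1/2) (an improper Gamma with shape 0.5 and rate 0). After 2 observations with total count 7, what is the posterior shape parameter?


Jeffreys' prior for Poisson is proportional to lambda^(-1/2).
Posterior is Gamma(0.5 + S, 0 + n) = Gamma(0.5 + 7, 2).
Posterior shape = 0.5 + S = 0.5 + 7 = 7.5

7.5


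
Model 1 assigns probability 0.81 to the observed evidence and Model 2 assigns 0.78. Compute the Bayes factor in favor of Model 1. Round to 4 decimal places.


BF = P(data|M1) / P(data|M2)
= 0.81 / 0.78 = 1.0385

1.0385


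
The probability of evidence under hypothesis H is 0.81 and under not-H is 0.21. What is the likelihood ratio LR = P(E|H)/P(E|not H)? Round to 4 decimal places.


LR = 0.81 / 0.21
= 3.8571

3.8571


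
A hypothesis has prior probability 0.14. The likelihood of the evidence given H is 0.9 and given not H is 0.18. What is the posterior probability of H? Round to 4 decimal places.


Using Bayes' theorem:
P(E) = 0.14 * 0.9 + 0.86 * 0.18
P(E) = 0.2808
P(H|E) = (0.14 * 0.9) / 0.2808 = 0.4487

0.4487


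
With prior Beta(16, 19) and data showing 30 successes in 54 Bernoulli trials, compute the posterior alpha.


Conjugate update: alpha_posterior = alpha_prior + k
= 16 + 30 = 46

46


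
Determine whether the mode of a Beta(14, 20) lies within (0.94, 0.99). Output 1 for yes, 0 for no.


First find the mode: (a-1)/(a+b-2) = 0.4062
Is 0.4062 in (0.94, 0.99)? 0

0


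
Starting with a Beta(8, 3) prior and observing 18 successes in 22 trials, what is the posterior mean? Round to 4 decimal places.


Posterior parameters: alpha = 8 + 18 = 26
beta = 3 + 4 = 7
Posterior mean = alpha / (alpha + beta) = 26 / 33
= 0.7879

0.7879


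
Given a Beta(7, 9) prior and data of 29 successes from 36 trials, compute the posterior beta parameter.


Number of failures = 36 - 29 = 7
Posterior beta = 9 + 7 = 16

16


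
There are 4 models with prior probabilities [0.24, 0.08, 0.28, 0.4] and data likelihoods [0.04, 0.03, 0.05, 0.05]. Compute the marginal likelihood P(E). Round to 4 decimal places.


P(E) = sum over models of P(M_i) * P(E|M_i)
= 0.24*0.04 + 0.08*0.03 + 0.28*0.05 + 0.4*0.05
= 0.046

0.046


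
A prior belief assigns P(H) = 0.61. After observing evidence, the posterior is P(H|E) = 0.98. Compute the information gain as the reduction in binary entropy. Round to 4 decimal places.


H(prior) = -0.61*log2(0.61) - 0.39*log2(0.39)
= 0.9648
H(post) = -0.98*log2(0.98) - 0.02*log2(0.02)
= 0.1414
IG = 0.9648 - 0.1414 = 0.8234

0.8234


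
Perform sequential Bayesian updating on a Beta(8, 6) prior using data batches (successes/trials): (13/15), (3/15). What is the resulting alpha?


Accumulate successes: 16
Posterior alpha = prior alpha + sum of successes
= 8 + 16 = 24

24


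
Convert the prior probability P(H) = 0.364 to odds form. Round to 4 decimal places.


P(not H) = 1 - 0.364 = 0.636
Odds = 0.364 / 0.636 = 0.5723

0.5723


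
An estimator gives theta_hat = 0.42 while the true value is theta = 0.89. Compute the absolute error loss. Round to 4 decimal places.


The absolute error loss is |theta_hat - theta|
= |0.42 - 0.89|
= 0.47

0.47


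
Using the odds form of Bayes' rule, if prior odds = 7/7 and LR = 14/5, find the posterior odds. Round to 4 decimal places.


Bayes' rule in odds form: posterior odds = prior odds * LR
= (7 * 14) / (7 * 5)
= 98/35 = 2.8

2.8


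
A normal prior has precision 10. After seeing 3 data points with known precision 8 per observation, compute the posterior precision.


In the conjugate normal model, precisions add:
tau_posterior = tau_prior + n * tau_data
= 10 + 3*8 = 34

34


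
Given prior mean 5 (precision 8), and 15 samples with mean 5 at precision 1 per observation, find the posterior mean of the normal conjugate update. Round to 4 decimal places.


The posterior mean is a precision-weighted average of prior and data.
Post. prec. = 8 + 15 = 23
Post. mean = (40 + 75)/23 = 115/23 = 5.0

5.0


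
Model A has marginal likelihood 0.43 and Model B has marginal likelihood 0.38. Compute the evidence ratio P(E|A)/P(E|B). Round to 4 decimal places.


Evidence ratio = P(E|A) / P(E|B)
= 0.43 / 0.38
= 1.1316

1.1316


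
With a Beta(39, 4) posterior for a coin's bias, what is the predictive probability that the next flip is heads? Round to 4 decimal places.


The predictive probability equals the posterior mean.
P(next = heads) = alpha / (alpha + beta)
= 39 / 43 = 0.907

0.907


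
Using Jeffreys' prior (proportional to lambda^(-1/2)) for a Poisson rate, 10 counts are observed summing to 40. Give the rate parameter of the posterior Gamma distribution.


Conjugate update: Gamma(prior_shape + S, prior_rate + n).
Prior shape = 0.5, prior rate = 0.
Posterior rate = 0 + n = 10

10.0


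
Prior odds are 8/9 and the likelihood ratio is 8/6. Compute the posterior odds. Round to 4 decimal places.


Posterior odds = prior odds * likelihood ratio
= (8/9) * (8/6)
= 64 / 54
= 1.1852

1.1852


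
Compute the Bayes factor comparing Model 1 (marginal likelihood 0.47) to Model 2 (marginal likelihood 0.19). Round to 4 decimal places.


BF12 = marginal likelihood of M1 / marginal likelihood of M2
= 0.47/0.19
= 2.4737

2.4737


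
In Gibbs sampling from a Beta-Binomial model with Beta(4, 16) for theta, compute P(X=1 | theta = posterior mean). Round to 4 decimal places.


Posterior mean = alpha/(alpha+beta) = 4/20 = 0.2
P(X=1|theta=mean) = theta = 0.2

0.2


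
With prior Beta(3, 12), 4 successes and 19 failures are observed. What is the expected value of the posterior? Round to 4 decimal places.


Posterior = Beta(7, 31)
E[theta] = alpha/(alpha+beta)
= 7/38 = 0.1842

0.1842


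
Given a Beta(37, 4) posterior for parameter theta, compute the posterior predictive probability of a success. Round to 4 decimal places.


For a Beta-Bernoulli model, the predictive probability is the mean:
P(success) = 37/(37+4) = 37/41 = 0.9024

0.9024


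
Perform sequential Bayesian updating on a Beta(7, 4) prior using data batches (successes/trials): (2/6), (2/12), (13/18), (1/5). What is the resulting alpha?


Accumulate successes: 18
Posterior alpha = prior alpha + sum of successes
= 7 + 18 = 25

25


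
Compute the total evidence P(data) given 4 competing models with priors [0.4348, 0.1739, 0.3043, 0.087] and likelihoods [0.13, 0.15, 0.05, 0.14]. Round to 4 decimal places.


Marginal likelihood = sum P(model_i) * P(data|model_i)
Model 1: 0.4348 * 0.13 = 0.0565
Model 2: 0.1739 * 0.15 = 0.0261
Model 3: 0.3043 * 0.05 = 0.0152
Model 4: 0.087 * 0.14 = 0.0122
Total = 0.11

0.11


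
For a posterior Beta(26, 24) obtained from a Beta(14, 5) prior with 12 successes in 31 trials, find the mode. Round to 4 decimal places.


Mode = (alpha - 1) / (alpha + beta - 2)
= 25 / 48
= 0.5208

0.5208


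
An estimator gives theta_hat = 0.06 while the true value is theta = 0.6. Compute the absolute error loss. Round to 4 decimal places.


The absolute error loss is |theta_hat - theta|
= |0.06 - 0.6|
= 0.54

0.54


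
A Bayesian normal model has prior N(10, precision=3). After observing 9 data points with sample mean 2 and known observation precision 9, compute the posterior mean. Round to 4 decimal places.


Posterior mean = (prior_precision * prior_mean + n * data_precision * data_mean) / (prior_precision + n * data_precision)
Numerator = 3*10 + 9*9*2 = 192
Denominator = 3 + 9*9 = 84
Posterior mean = 2.2857

2.2857


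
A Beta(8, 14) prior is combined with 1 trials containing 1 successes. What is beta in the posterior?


In conjugate updating:
beta_posterior = beta_prior + (n - k)
= 14 + (1 - 1)
= 14 + 0 = 14

14


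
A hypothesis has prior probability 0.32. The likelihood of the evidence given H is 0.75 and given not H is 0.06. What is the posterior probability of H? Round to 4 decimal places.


Using Bayes' theorem:
P(E) = 0.32 * 0.75 + 0.68 * 0.06
P(E) = 0.2808
P(H|E) = (0.32 * 0.75) / 0.2808 = 0.8547

0.8547


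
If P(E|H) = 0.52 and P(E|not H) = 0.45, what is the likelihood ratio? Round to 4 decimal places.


Likelihood ratio = P(E|H) / P(E|not H)
= 0.52 / 0.45
= 1.1556

1.1556


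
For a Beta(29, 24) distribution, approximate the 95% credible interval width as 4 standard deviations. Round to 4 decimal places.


Variance of Beta(a,b) = ab / ((a+b)^2 * (a+b+1))
= 29*24 / ((53)^2 * 54)
= 0.0046
SD = sqrt(0.0046) = 0.0677
Width = 4 * SD = 0.271

0.271


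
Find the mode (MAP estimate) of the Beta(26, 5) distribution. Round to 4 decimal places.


For Beta(a,b) with a,b > 1:
Mode = (a-1)/(a+b-2) = (26-1)/(31-2)
= 25/29 = 0.8621

0.8621


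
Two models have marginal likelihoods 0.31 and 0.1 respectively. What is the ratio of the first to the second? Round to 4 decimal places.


Evidence ratio = 0.31 / 0.1
= 3.1

3.1


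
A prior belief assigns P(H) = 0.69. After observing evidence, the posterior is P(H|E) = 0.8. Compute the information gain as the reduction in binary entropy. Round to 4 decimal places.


H(prior) = -0.69*log2(0.69) - 0.31*log2(0.31)
= 0.8932
H(post) = -0.8*log2(0.8) - 0.2*log2(0.2)
= 0.7219
IG = 0.8932 - 0.7219 = 0.1712

0.1712


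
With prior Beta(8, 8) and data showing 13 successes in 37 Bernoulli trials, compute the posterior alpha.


Conjugate update: alpha_posterior = alpha_prior + k
= 8 + 13 = 21

21


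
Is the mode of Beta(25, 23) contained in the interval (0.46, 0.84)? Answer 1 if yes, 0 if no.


Mode = (a-1)/(a+b-2) = 24/46 = 0.5217
Interval: (0.46, 0.84)
Contains mode? 1

1


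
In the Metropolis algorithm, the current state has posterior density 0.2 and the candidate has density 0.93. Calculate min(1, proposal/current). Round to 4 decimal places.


Ratio = 0.93/0.2 = 4.65
Acceptance probability = min(1, 4.65)
= 1.0

1.0


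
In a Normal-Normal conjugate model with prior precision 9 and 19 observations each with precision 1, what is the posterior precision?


Posterior precision = prior precision + n * observation precision
= 9 + 19 * 1
= 9 + 19 = 28

28


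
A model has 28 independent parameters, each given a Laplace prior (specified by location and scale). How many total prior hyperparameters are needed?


Each Laplace prior needs 2 hyperparameters (location and scale).
Total = 2 * 28 = 56

56


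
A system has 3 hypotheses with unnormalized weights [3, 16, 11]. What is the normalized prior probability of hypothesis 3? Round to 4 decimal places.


The normalized prior is the weight divided by the total.
Total weight = 30
P(H3) = 11 / 30 = 0.3667

0.3667


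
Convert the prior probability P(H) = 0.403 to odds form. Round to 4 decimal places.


P(not H) = 1 - 0.403 = 0.597
Odds = 0.403 / 0.597 = 0.675

0.675


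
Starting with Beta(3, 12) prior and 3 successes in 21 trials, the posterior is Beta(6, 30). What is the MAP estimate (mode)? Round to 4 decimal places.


The mode of Beta(a, b) when a > 1 and b > 1 is (a-1)/(a+b-2)
= (6 - 1) / (6 + 30 - 2)
= 5 / 34
= 0.1471

0.1471


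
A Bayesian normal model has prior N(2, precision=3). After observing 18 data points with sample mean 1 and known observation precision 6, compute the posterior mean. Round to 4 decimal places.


Posterior mean = (prior_precision * prior_mean + n * data_precision * data_mean) / (prior_precision + n * data_precision)
Numerator = 3*2 + 18*6*1 = 114
Denominator = 3 + 18*6 = 111
Posterior mean = 1.027

1.027


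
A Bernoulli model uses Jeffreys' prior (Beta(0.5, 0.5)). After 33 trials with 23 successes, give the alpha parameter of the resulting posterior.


Posterior = Beta(prior_alpha + successes, prior_beta + failures)
= Beta(0.5 + 23, 0.5 + 10)
Posterior alpha = 0.5 + k = 0.5 + 23 = 23.5

23.5


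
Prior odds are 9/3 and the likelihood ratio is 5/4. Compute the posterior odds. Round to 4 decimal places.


Posterior odds = prior odds * likelihood ratio
= (9/3) * (5/4)
= 45 / 12
= 3.75

3.75


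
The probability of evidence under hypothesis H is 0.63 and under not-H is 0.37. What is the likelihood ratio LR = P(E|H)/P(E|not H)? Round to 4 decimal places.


LR = 0.63 / 0.37
= 1.7027

1.7027


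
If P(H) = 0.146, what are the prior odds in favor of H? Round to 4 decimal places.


Prior odds = P(H) / (1 - P(H))
= 0.146 / 0.854
= 0.171

0.171


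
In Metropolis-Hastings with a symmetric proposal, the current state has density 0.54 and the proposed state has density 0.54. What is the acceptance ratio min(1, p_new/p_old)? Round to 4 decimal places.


Ratio = p_new / p_old = 0.54 / 0.54 = 1.0
Acceptance = min(1, 1.0) = 1.0

1.0


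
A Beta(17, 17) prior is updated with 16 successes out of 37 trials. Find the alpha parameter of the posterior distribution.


In the Beta-Binomial conjugate update:
alpha_post = alpha_prior + successes
= 17 + 16
= 33

33


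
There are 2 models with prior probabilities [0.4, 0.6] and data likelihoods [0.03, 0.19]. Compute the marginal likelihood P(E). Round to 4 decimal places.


P(E) = sum over models of P(M_i) * P(E|M_i)
= 0.4*0.03 + 0.6*0.19
= 0.126

0.126


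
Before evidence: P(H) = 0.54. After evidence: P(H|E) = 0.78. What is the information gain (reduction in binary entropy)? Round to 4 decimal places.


Prior entropy = 0.9954
Posterior entropy = 0.7602
Information gain = 0.9954 - 0.7602 = 0.2352

0.2352


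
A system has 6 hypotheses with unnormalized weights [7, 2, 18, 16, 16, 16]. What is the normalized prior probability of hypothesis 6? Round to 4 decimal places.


The normalized prior is the weight divided by the total.
Total weight = 75
P(H6) = 16 / 75 = 0.2133

0.2133


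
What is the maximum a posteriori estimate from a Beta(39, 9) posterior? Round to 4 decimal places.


The MAP estimate equals the mode of the distribution.
Mode of Beta(a,b) = (a-1)/(a+b-2)
= 38/46
= 0.8261

0.8261


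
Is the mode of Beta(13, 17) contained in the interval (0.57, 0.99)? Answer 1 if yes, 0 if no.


Mode = (a-1)/(a+b-2) = 12/28 = 0.4286
Interval: (0.57, 0.99)
Contains mode? 0

0


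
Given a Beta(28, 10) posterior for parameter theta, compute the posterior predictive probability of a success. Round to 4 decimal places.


For a Beta-Bernoulli model, the predictive probability is the mean:
P(success) = 28/(28+10) = 28/38 = 0.7368

0.7368


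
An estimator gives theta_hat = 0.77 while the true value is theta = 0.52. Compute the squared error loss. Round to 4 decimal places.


The squared error loss is (theta_hat - theta)^2
= (0.77 - 0.52)^2
= (0.25)^2 = 0.0625

0.0625


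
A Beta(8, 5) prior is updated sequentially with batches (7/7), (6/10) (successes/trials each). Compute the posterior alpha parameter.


Sequential conjugate updating is equivalent to a single batch update.
Total successes across all batches = 13
alpha_posterior = alpha_prior + total_successes = 8 + 13
= 21

21


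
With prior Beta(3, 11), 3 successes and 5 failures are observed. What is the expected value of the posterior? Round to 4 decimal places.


Posterior = Beta(6, 16)
E[theta] = alpha/(alpha+beta)
= 6/22 = 0.2727

0.2727


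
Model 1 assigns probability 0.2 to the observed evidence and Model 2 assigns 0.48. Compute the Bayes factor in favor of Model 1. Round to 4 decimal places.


BF = P(data|M1) / P(data|M2)
= 0.2 / 0.48 = 0.4167

0.4167


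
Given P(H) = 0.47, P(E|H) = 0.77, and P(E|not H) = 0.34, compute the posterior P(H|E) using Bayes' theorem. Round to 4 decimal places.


By Bayes' theorem: P(H|E) = P(E|H)*P(H) / P(E)
P(E) = P(E|H)*P(H) + P(E|not H)*P(not H)
P(E) = 0.77*0.47 + 0.34*0.53 = 0.5421
P(H|E) = 0.77*0.47 / 0.5421 = 0.6676

0.6676


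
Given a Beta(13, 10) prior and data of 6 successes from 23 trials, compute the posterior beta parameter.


Number of failures = 23 - 6 = 17
Posterior beta = 10 + 17 = 27

27


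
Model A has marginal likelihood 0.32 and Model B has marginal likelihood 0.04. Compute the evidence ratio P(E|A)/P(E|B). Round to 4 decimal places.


Evidence ratio = P(E|A) / P(E|B)
= 0.32 / 0.04
= 8.0

8.0


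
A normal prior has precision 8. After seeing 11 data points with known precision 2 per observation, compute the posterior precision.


In the conjugate normal model, precisions add:
tau_posterior = tau_prior + n * tau_data
= 8 + 11*2 = 30

30


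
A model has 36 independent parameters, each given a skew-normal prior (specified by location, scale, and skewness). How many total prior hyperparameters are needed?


Each skew-normal prior needs 3 hyperparameters (location, scale, and skewness).
Total = 3 * 36 = 108

108


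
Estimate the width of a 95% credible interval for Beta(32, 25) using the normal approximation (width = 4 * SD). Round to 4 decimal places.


For Beta(a,b): Var = ab/((a+b)^2(a+b+1))
Var = 0.0042, SD = 0.0652
Approximate 95% CI width = 4 * 0.0652 = 0.2606

0.2606


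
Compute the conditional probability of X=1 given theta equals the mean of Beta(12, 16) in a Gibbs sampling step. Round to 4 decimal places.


Mean of Beta(12, 16) = 0.4286
P(X=1 | theta=0.4286) = 0.4286

0.4286


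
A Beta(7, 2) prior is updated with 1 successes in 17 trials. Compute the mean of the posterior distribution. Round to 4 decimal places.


After update: Beta(8, 18)
Mean = 8 / (8 + 18) = 8 / 26
= 0.3077

0.3077


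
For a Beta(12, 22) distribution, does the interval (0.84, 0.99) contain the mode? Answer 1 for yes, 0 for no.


Mode of Beta(a,b) = (a-1)/(a+b-2)
= (12-1)/(12+22-2) = 0.3438
Check: 0.84 <= 0.3438 <= 0.99?
Result: 0

0


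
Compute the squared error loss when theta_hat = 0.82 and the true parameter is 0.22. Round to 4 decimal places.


L = (theta_hat - theta_true)^2
= (0.82 - 0.22)^2
= 0.6^2 = 0.36

0.36


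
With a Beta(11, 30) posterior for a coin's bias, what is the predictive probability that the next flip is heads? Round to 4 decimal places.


The predictive probability equals the posterior mean.
P(next = heads) = alpha / (alpha + beta)
= 11 / 41 = 0.2683

0.2683


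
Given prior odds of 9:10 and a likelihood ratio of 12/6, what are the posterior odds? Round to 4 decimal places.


Posterior odds = prior odds * LR
Prior odds = 9/10 = 0.9
LR = 12/6 = 2.0
Posterior odds = 0.9 * 2.0 = 1.8

1.8


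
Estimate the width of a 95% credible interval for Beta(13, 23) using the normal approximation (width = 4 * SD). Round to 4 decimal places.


For Beta(a,b): Var = ab/((a+b)^2(a+b+1))
Var = 0.0062, SD = 0.079
Approximate 95% CI width = 4 * 0.079 = 0.3159

0.3159


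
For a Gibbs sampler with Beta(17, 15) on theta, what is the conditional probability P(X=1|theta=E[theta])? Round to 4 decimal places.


E[theta] = 17/(17+15) = 0.5312
P(X=1|theta) = theta = 0.5312

0.5312


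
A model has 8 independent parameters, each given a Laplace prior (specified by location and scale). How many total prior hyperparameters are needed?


Each Laplace prior needs 2 hyperparameters (location and scale).
Total = 2 * 8 = 16

16


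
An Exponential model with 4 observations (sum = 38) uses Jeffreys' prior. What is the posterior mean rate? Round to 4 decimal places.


Posterior Gamma(4, 38)
E[lambda] = 4/38 = 0.1053

0.1053


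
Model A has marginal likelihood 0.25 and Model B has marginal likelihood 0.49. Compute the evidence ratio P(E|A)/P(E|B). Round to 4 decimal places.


Evidence ratio = P(E|A) / P(E|B)
= 0.25 / 0.49
= 0.5102

0.5102


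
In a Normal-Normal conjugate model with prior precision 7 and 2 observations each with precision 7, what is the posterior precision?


Posterior precision = prior precision + n * observation precision
= 7 + 2 * 7
= 7 + 14 = 21

21


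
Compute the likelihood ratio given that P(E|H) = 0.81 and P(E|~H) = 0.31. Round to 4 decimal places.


LR = P(E|H) / P(E|~H)
= 0.81 / 0.31 = 2.6129

2.6129


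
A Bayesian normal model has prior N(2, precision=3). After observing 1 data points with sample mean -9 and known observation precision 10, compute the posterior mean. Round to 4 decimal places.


Posterior mean = (prior_precision * prior_mean + n * data_precision * data_mean) / (prior_precision + n * data_precision)
Numerator = 3*2 + 1*10*-9 = -84
Denominator = 3 + 1*10 = 13
Posterior mean = -6.4615

-6.4615


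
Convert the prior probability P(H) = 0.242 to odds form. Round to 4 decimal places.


P(not H) = 1 - 0.242 = 0.758
Odds = 0.242 / 0.758 = 0.3193

0.3193


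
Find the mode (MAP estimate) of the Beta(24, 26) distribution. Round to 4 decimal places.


For Beta(a,b) with a,b > 1:
Mode = (a-1)/(a+b-2) = (24-1)/(50-2)
= 23/48 = 0.4792

0.4792


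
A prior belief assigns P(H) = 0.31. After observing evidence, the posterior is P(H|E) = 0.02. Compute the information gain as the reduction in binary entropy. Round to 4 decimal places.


H(prior) = -0.31*log2(0.31) - 0.69*log2(0.69)
= 0.8932
H(post) = -0.02*log2(0.02) - 0.98*log2(0.98)
= 0.1414
IG = 0.8932 - 0.1414 = 0.7517

0.7517


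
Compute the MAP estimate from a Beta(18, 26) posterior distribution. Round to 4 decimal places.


MAP = mode of Beta distribution
= (alpha - 1)/(alpha + beta - 2)
= (18-1)/(18+26-2)
= 17/42 = 0.4048

0.4048


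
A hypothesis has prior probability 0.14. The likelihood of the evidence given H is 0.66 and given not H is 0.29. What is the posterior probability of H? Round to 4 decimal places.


Using Bayes' theorem:
P(E) = 0.14 * 0.66 + 0.86 * 0.29
P(E) = 0.3418
P(H|E) = (0.14 * 0.66) / 0.3418 = 0.2703

0.2703


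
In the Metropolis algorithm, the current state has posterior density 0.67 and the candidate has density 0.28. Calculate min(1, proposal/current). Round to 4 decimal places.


Ratio = 0.28/0.67 = 0.4179
Acceptance probability = min(1, 0.4179)
= 0.4179

0.4179


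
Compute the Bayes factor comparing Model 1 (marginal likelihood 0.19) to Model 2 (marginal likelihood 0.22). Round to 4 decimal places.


BF12 = marginal likelihood of M1 / marginal likelihood of M2
= 0.19/0.22
= 0.8636

0.8636


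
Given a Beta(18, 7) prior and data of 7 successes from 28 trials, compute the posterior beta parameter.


Number of failures = 28 - 7 = 21
Posterior beta = 7 + 21 = 28

28


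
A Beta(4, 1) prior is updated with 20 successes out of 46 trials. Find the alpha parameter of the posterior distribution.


In the Beta-Binomial conjugate update:
alpha_post = alpha_prior + successes
= 4 + 20
= 24

24


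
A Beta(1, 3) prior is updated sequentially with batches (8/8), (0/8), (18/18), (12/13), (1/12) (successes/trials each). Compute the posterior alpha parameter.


Sequential conjugate updating is equivalent to a single batch update.
Total successes across all batches = 39
alpha_posterior = alpha_prior + total_successes = 1 + 39
= 40

40


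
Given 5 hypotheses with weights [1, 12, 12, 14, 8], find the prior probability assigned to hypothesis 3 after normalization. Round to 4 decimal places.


To normalize, divide each weight by the sum of all weights.
Sum = 47
Prior(H3) = 12/47 = 0.2553

0.2553


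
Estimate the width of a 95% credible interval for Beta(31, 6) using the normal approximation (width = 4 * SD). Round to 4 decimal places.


For Beta(a,b): Var = ab/((a+b)^2(a+b+1))
Var = 0.0036, SD = 0.0598
Approximate 95% CI width = 4 * 0.0598 = 0.2392

0.2392


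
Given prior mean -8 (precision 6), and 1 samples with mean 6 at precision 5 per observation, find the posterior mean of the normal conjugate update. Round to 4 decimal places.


The posterior mean is a precision-weighted average of prior and data.
Post. prec. = 6 + 5 = 11
Post. mean = (-48 + 30)/11 = -18/11 = -1.6364

-1.6364


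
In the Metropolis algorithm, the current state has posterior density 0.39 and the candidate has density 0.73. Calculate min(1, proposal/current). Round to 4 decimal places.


Ratio = 0.73/0.39 = 1.8718
Acceptance probability = min(1, 1.8718)
= 1.0

1.0


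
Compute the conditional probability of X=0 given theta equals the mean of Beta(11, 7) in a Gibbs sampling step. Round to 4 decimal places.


Mean of Beta(11, 7) = 0.6111
P(X=0 | theta=0.6111) = 0.3889

0.3889


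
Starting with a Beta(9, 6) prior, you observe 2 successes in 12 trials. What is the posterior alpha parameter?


For a Beta-Binomial conjugate model:
Posterior alpha = prior alpha + number of successes
= 9 + 2 = 11

11


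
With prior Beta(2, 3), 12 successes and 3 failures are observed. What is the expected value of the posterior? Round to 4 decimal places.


Posterior = Beta(14, 6)
E[theta] = alpha/(alpha+beta)
= 14/20 = 0.7

0.7


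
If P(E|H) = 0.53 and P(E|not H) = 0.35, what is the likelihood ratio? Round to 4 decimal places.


Likelihood ratio = P(E|H) / P(E|not H)
= 0.53 / 0.35
= 1.5143

1.5143


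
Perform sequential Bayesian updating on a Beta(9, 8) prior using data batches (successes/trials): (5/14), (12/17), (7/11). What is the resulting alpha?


Accumulate successes: 24
Posterior alpha = prior alpha + sum of successes
= 9 + 24 = 33

33


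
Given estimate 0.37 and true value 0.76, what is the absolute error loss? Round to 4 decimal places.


Absolute error = |estimate - true|
= |-0.39| = 0.39

0.39


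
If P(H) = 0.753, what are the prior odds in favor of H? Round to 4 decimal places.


Prior odds = P(H) / (1 - P(H))
= 0.753 / 0.247
= 3.0486

3.0486


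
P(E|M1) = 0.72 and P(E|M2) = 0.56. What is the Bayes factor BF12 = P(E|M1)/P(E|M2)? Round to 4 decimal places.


Bayes factor BF12 = P(E|M1) / P(E|M2)
= 0.72 / 0.56
= 1.2857

1.2857


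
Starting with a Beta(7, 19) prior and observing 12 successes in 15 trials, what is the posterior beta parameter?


Posterior beta = prior beta + failures
Failures = 15 - 12 = 3
beta_post = 19 + 3 = 22

22


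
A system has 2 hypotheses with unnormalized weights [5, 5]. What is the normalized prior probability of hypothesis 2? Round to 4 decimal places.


The normalized prior is the weight divided by the total.
Total weight = 10
P(H2) = 5 / 10 = 0.5

0.5


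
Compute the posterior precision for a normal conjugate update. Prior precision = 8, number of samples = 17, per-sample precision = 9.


tau_post = tau_0 + n * tau
= 8 + 17 * 9 = 161

161


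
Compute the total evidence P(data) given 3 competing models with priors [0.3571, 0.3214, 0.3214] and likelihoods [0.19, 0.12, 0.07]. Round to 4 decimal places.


Marginal likelihood = sum P(model_i) * P(data|model_i)
Model 1: 0.3571 * 0.19 = 0.0678
Model 2: 0.3214 * 0.12 = 0.0386
Model 3: 0.3214 * 0.07 = 0.0225
Total = 0.1289

0.1289


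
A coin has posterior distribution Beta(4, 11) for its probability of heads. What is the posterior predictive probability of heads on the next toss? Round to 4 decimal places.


Posterior predictive = E[theta] = alpha/(alpha+beta)
= 4/15
= 0.2667

0.2667
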